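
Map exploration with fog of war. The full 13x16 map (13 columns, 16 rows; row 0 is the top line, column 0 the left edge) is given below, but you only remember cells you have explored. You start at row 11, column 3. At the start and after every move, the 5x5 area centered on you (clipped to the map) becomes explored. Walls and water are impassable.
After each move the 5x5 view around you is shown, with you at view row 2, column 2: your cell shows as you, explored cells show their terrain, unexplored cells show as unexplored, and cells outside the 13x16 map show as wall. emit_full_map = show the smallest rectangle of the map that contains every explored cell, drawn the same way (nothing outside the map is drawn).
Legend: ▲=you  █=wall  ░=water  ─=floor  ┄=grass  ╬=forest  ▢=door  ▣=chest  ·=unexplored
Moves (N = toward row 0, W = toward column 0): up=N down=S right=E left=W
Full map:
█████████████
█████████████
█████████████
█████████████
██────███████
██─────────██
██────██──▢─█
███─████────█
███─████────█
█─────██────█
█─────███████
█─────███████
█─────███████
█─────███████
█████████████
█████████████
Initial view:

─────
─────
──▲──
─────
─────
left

█────
█────
█─▲──
█────
█────

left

██───
██───
██▲──
██───
██───

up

████─
██───
██▲──
██───
██───

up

████─
████─
██▲──
██───
██───

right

███─█
███─█
█─▲──
█────
█────

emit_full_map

███─█·
███─█·
█─▲───
█─────
█─────
█─────
█─────

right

██─██
██─██
──▲──
─────
─────

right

█─███
█─███
──▲─█
────█
────█

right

─████
─████
──▲██
───██
───██

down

─████
───██
──▲██
───██
───██

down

───██
───██
──▲██
───██
───██

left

────█
────█
──▲─█
────█
────█

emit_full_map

███─████
███─████
█─────██
█─────██
█───▲─██
█─────██
█─────██

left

─────
─────
──▲──
─────
─────

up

██─██
─────
──▲──
─────
─────

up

██─██
██─██
──▲──
─────
─────

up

█────
██─██
██▲██
─────
─────

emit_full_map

·█────··
███─████
███▲████
█─────██
█─────██
█─────██
█─────██
█─────██


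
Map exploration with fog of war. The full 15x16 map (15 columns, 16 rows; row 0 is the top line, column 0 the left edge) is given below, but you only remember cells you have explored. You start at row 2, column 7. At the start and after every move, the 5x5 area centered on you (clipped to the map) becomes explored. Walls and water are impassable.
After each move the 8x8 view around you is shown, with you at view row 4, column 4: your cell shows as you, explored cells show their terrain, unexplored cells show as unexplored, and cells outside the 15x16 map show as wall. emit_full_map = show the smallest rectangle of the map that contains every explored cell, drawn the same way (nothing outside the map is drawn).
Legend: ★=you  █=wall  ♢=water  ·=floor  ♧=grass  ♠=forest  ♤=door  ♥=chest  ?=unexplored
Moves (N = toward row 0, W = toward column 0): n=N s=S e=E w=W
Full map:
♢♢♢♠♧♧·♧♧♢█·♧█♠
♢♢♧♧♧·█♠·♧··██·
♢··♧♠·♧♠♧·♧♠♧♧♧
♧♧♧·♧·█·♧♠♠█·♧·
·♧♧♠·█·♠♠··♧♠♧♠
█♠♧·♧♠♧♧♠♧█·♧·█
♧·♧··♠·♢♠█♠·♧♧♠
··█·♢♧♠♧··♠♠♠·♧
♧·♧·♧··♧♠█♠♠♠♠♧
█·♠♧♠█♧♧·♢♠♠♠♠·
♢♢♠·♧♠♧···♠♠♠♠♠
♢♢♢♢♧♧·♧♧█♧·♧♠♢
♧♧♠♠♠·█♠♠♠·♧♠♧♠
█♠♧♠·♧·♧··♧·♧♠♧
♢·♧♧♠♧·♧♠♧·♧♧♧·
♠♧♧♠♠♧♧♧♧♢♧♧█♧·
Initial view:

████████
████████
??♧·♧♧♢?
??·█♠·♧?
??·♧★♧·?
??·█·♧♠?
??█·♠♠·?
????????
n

████████
████████
████████
??♧·♧♧♢?
??·█★·♧?
??·♧♠♧·?
??·█·♧♠?
??█·♠♠·?

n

████████
████████
████████
████████
??♧·★♧♢?
??·█♠·♧?
??·♧♠♧·?
??·█·♧♠?

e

████████
████████
████████
████████
?♧·♧★♢█?
?·█♠·♧·?
?·♧♠♧·♧?
?·█·♧♠??

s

████████
████████
████████
?♧·♧♧♢█?
?·█♠★♧·?
?·♧♠♧·♧?
?·█·♧♠♠?
?█·♠♠·??

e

████████
████████
████████
♧·♧♧♢█·?
·█♠·★··?
·♧♠♧·♧♠?
·█·♧♠♠█?
█·♠♠·???

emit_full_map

♧·♧♧♢█·
·█♠·★··
·♧♠♧·♧♠
·█·♧♠♠█
█·♠♠·??

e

████████
████████
████████
·♧♧♢█·♧?
█♠·♧★·█?
♧♠♧·♧♠♧?
█·♧♠♠█·?
·♠♠·????

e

████████
████████
████████
♧♧♢█·♧█?
♠·♧·★██?
♠♧·♧♠♧♧?
·♧♠♠█·♧?
♠♠·?????

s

████████
████████
♧♧♢█·♧█?
♠·♧··██?
♠♧·♧★♧♧?
·♧♠♠█·♧?
♠♠··♧♠♧?
????????

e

████████
████████
♧♢█·♧█♠█
·♧··██·█
♧·♧♠★♧♧█
♧♠♠█·♧·█
♠··♧♠♧♠█
???????█

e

████████
████████
♢█·♧█♠██
♧··██·██
·♧♠♧★♧██
♠♠█·♧·██
··♧♠♧♠██
??????██

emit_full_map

♧·♧♧♢█·♧█♠
·█♠·♧··██·
·♧♠♧·♧♠♧★♧
·█·♧♠♠█·♧·
█·♠♠··♧♠♧♠

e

████████
████████
█·♧█♠███
··██·███
♧♠♧♧★███
♠█·♧·███
·♧♠♧♠███
?????███

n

████████
████████
████████
█·♧█♠███
··██★███
♧♠♧♧♧███
♠█·♧·███
·♧♠♧♠███

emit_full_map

♧·♧♧♢█·♧█♠
·█♠·♧··██★
·♧♠♧·♧♠♧♧♧
·█·♧♠♠█·♧·
█·♠♠··♧♠♧♠


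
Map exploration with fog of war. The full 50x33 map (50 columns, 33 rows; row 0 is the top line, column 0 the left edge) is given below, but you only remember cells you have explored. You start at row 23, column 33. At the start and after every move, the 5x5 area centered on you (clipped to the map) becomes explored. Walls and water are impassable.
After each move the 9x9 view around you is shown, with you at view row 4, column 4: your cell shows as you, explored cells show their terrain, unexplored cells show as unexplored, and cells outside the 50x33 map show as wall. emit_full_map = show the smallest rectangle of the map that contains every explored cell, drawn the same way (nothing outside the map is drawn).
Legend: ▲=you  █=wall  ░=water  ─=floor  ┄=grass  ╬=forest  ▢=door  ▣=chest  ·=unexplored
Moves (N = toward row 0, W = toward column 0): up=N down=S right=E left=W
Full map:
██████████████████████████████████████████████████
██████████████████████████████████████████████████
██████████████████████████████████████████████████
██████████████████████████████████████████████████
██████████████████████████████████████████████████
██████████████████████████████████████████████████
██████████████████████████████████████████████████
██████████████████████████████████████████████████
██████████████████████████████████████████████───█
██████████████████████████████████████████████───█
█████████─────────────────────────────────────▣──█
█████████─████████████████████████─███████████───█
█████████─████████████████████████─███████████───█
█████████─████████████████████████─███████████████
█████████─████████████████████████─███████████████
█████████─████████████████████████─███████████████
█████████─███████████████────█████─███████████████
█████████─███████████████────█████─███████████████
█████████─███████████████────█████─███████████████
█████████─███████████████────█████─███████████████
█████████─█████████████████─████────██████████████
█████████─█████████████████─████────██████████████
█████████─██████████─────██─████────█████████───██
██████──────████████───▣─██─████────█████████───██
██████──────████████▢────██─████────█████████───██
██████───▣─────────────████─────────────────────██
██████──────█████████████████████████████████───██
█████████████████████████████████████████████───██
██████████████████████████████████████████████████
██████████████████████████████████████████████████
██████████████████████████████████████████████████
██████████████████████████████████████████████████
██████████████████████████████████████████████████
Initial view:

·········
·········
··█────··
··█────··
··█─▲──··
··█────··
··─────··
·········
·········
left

·········
·········
··██────·
··██────·
··██▲───·
··██────·
··──────·
·········
·········

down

·········
··██────·
··██────·
··██────·
··██▲───·
··──────·
··█████··
·········
·········

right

·········
·██────··
·██────··
·██────··
·██─▲──··
·──────··
·██████··
·········
·········

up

·········
·········
·██────··
·██────··
·██─▲──··
·██────··
·──────··
·██████··
·········

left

·········
·········
··██────·
··██────·
··██▲───·
··██────·
··──────·
··██████·
·········

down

·········
··██────·
··██────·
··██────·
··██▲───·
··──────·
··██████·
·········
·········

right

·········
·██────··
·██────··
·██────··
·██─▲──··
·──────··
·██████··
·········
·········

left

·········
··██────·
··██────·
··██────·
··██▲───·
··──────·
··██████·
·········
·········

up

·········
·········
··██────·
··██────·
··██▲───·
··██────·
··──────·
··██████·
·········

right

·········
·········
·██────··
·██────··
·██─▲──··
·██────··
·──────··
·██████··
·········


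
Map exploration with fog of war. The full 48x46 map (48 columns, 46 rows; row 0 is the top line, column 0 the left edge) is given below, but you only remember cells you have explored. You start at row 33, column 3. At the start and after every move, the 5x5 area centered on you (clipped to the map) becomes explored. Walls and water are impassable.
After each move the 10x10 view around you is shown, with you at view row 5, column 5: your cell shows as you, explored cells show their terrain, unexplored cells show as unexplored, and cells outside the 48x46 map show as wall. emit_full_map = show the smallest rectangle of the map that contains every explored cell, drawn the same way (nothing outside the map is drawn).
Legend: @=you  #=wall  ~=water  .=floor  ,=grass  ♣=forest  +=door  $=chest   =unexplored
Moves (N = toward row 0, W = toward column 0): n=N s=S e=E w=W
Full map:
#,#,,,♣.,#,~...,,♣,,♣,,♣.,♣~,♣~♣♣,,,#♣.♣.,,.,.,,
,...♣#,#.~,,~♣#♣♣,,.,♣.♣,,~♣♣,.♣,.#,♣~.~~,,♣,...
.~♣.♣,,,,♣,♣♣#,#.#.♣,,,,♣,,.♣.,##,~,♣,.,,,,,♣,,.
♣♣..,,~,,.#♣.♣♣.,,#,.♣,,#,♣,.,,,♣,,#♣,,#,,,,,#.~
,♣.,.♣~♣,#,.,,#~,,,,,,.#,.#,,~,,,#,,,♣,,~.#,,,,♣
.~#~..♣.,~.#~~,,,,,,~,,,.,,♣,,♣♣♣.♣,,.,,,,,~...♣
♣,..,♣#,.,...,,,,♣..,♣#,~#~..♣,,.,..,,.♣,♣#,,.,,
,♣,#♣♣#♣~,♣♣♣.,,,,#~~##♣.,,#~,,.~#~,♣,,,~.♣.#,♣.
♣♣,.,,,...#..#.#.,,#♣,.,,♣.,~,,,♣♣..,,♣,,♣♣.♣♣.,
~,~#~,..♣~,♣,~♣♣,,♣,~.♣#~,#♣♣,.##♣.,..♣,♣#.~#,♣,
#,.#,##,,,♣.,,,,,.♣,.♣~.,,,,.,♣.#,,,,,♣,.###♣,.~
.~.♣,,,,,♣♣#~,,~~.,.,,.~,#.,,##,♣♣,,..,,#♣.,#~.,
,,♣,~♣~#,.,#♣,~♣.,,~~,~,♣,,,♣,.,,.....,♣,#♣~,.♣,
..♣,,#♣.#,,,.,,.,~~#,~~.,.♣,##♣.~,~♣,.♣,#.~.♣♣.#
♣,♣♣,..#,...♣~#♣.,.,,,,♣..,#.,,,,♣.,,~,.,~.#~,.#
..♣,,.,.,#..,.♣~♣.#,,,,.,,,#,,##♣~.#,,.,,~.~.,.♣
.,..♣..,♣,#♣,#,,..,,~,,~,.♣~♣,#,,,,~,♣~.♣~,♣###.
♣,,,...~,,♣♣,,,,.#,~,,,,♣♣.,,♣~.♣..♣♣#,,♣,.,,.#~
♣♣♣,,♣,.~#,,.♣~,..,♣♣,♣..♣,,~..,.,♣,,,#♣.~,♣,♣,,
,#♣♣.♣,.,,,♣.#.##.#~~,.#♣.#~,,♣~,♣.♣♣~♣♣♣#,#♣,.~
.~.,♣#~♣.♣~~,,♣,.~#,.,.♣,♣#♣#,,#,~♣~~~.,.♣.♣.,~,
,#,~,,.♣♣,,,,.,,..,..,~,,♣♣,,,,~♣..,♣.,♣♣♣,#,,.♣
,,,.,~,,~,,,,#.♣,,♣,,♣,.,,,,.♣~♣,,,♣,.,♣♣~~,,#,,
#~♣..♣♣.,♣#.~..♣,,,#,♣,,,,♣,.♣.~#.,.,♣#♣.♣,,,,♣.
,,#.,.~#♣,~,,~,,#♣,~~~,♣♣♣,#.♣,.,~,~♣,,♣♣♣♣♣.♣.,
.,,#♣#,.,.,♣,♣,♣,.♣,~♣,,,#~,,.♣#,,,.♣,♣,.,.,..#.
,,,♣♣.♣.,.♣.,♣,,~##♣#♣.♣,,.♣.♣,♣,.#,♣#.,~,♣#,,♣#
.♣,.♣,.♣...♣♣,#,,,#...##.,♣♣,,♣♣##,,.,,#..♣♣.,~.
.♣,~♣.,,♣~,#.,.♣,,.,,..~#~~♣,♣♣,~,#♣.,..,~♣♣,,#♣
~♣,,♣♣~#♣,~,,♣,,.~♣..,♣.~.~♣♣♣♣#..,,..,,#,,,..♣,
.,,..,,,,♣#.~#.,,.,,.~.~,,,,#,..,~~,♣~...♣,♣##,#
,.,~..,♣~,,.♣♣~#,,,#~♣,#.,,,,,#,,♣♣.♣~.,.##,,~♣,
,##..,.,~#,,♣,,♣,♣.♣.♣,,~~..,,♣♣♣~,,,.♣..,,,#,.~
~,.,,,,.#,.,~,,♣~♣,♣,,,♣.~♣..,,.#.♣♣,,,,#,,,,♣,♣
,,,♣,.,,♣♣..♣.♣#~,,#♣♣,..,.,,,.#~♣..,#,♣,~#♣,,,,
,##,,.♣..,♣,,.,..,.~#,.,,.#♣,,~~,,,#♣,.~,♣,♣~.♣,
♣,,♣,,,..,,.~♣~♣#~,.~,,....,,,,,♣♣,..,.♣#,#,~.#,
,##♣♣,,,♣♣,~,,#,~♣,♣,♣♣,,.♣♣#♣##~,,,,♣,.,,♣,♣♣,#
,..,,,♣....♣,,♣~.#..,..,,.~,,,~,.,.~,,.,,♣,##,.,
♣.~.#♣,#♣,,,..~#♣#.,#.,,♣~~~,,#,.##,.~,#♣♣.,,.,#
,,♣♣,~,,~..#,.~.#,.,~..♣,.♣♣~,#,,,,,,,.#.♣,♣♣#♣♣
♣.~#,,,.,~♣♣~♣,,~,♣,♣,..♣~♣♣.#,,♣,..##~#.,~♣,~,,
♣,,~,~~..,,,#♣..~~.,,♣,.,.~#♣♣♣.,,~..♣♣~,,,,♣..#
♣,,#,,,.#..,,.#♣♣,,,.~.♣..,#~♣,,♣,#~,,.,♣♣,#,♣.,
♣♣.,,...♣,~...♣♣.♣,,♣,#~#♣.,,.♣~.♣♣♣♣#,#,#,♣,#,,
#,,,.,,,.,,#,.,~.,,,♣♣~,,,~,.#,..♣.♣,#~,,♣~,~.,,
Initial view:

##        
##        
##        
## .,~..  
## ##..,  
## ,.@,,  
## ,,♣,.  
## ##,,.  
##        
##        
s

##        
##        
## .,~..  
## ##..,  
## ,.,,,  
## ,,@,.  
## ##,,.  
## ,,♣,,  
##        
##        

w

###       
###       
### .,~.. 
###,##.., 
###~,.,,, 
###,,@♣,. 
###,##,,. 
###♣,,♣,, 
###       
###       

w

####      
####      
#### .,~..
####,##..,
####~,.,,,
####,@,♣,.
####,##,,.
####♣,,♣,,
####      
####      

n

####      
####      
####      
####,.,~..
####,##..,
####~@.,,,
####,,,♣,.
####,##,,.
####♣,,♣,,
####      

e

###       
###       
###       
###,.,~.. 
###,##.., 
###~,@,,, 
###,,,♣,. 
###,##,,. 
###♣,,♣,, 
###       

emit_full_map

,.,~..
,##..,
~,@,,,
,,,♣,.
,##,,.
♣,,♣,,

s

###       
###       
###,.,~.. 
###,##.., 
###~,.,,, 
###,,@♣,. 
###,##,,. 
###♣,,♣,, 
###       
###       

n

###       
###       
###       
###,.,~.. 
###,##.., 
###~,@,,, 
###,,,♣,. 
###,##,,. 
###♣,,♣,, 
###       

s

###       
###       
###,.,~.. 
###,##.., 
###~,.,,, 
###,,@♣,. 
###,##,,. 
###♣,,♣,, 
###       
###       

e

##        
##        
##,.,~..  
##,##..,  
##~,.,,,  
##,,,@,.  
##,##,,.  
##♣,,♣,,  
##        
##        


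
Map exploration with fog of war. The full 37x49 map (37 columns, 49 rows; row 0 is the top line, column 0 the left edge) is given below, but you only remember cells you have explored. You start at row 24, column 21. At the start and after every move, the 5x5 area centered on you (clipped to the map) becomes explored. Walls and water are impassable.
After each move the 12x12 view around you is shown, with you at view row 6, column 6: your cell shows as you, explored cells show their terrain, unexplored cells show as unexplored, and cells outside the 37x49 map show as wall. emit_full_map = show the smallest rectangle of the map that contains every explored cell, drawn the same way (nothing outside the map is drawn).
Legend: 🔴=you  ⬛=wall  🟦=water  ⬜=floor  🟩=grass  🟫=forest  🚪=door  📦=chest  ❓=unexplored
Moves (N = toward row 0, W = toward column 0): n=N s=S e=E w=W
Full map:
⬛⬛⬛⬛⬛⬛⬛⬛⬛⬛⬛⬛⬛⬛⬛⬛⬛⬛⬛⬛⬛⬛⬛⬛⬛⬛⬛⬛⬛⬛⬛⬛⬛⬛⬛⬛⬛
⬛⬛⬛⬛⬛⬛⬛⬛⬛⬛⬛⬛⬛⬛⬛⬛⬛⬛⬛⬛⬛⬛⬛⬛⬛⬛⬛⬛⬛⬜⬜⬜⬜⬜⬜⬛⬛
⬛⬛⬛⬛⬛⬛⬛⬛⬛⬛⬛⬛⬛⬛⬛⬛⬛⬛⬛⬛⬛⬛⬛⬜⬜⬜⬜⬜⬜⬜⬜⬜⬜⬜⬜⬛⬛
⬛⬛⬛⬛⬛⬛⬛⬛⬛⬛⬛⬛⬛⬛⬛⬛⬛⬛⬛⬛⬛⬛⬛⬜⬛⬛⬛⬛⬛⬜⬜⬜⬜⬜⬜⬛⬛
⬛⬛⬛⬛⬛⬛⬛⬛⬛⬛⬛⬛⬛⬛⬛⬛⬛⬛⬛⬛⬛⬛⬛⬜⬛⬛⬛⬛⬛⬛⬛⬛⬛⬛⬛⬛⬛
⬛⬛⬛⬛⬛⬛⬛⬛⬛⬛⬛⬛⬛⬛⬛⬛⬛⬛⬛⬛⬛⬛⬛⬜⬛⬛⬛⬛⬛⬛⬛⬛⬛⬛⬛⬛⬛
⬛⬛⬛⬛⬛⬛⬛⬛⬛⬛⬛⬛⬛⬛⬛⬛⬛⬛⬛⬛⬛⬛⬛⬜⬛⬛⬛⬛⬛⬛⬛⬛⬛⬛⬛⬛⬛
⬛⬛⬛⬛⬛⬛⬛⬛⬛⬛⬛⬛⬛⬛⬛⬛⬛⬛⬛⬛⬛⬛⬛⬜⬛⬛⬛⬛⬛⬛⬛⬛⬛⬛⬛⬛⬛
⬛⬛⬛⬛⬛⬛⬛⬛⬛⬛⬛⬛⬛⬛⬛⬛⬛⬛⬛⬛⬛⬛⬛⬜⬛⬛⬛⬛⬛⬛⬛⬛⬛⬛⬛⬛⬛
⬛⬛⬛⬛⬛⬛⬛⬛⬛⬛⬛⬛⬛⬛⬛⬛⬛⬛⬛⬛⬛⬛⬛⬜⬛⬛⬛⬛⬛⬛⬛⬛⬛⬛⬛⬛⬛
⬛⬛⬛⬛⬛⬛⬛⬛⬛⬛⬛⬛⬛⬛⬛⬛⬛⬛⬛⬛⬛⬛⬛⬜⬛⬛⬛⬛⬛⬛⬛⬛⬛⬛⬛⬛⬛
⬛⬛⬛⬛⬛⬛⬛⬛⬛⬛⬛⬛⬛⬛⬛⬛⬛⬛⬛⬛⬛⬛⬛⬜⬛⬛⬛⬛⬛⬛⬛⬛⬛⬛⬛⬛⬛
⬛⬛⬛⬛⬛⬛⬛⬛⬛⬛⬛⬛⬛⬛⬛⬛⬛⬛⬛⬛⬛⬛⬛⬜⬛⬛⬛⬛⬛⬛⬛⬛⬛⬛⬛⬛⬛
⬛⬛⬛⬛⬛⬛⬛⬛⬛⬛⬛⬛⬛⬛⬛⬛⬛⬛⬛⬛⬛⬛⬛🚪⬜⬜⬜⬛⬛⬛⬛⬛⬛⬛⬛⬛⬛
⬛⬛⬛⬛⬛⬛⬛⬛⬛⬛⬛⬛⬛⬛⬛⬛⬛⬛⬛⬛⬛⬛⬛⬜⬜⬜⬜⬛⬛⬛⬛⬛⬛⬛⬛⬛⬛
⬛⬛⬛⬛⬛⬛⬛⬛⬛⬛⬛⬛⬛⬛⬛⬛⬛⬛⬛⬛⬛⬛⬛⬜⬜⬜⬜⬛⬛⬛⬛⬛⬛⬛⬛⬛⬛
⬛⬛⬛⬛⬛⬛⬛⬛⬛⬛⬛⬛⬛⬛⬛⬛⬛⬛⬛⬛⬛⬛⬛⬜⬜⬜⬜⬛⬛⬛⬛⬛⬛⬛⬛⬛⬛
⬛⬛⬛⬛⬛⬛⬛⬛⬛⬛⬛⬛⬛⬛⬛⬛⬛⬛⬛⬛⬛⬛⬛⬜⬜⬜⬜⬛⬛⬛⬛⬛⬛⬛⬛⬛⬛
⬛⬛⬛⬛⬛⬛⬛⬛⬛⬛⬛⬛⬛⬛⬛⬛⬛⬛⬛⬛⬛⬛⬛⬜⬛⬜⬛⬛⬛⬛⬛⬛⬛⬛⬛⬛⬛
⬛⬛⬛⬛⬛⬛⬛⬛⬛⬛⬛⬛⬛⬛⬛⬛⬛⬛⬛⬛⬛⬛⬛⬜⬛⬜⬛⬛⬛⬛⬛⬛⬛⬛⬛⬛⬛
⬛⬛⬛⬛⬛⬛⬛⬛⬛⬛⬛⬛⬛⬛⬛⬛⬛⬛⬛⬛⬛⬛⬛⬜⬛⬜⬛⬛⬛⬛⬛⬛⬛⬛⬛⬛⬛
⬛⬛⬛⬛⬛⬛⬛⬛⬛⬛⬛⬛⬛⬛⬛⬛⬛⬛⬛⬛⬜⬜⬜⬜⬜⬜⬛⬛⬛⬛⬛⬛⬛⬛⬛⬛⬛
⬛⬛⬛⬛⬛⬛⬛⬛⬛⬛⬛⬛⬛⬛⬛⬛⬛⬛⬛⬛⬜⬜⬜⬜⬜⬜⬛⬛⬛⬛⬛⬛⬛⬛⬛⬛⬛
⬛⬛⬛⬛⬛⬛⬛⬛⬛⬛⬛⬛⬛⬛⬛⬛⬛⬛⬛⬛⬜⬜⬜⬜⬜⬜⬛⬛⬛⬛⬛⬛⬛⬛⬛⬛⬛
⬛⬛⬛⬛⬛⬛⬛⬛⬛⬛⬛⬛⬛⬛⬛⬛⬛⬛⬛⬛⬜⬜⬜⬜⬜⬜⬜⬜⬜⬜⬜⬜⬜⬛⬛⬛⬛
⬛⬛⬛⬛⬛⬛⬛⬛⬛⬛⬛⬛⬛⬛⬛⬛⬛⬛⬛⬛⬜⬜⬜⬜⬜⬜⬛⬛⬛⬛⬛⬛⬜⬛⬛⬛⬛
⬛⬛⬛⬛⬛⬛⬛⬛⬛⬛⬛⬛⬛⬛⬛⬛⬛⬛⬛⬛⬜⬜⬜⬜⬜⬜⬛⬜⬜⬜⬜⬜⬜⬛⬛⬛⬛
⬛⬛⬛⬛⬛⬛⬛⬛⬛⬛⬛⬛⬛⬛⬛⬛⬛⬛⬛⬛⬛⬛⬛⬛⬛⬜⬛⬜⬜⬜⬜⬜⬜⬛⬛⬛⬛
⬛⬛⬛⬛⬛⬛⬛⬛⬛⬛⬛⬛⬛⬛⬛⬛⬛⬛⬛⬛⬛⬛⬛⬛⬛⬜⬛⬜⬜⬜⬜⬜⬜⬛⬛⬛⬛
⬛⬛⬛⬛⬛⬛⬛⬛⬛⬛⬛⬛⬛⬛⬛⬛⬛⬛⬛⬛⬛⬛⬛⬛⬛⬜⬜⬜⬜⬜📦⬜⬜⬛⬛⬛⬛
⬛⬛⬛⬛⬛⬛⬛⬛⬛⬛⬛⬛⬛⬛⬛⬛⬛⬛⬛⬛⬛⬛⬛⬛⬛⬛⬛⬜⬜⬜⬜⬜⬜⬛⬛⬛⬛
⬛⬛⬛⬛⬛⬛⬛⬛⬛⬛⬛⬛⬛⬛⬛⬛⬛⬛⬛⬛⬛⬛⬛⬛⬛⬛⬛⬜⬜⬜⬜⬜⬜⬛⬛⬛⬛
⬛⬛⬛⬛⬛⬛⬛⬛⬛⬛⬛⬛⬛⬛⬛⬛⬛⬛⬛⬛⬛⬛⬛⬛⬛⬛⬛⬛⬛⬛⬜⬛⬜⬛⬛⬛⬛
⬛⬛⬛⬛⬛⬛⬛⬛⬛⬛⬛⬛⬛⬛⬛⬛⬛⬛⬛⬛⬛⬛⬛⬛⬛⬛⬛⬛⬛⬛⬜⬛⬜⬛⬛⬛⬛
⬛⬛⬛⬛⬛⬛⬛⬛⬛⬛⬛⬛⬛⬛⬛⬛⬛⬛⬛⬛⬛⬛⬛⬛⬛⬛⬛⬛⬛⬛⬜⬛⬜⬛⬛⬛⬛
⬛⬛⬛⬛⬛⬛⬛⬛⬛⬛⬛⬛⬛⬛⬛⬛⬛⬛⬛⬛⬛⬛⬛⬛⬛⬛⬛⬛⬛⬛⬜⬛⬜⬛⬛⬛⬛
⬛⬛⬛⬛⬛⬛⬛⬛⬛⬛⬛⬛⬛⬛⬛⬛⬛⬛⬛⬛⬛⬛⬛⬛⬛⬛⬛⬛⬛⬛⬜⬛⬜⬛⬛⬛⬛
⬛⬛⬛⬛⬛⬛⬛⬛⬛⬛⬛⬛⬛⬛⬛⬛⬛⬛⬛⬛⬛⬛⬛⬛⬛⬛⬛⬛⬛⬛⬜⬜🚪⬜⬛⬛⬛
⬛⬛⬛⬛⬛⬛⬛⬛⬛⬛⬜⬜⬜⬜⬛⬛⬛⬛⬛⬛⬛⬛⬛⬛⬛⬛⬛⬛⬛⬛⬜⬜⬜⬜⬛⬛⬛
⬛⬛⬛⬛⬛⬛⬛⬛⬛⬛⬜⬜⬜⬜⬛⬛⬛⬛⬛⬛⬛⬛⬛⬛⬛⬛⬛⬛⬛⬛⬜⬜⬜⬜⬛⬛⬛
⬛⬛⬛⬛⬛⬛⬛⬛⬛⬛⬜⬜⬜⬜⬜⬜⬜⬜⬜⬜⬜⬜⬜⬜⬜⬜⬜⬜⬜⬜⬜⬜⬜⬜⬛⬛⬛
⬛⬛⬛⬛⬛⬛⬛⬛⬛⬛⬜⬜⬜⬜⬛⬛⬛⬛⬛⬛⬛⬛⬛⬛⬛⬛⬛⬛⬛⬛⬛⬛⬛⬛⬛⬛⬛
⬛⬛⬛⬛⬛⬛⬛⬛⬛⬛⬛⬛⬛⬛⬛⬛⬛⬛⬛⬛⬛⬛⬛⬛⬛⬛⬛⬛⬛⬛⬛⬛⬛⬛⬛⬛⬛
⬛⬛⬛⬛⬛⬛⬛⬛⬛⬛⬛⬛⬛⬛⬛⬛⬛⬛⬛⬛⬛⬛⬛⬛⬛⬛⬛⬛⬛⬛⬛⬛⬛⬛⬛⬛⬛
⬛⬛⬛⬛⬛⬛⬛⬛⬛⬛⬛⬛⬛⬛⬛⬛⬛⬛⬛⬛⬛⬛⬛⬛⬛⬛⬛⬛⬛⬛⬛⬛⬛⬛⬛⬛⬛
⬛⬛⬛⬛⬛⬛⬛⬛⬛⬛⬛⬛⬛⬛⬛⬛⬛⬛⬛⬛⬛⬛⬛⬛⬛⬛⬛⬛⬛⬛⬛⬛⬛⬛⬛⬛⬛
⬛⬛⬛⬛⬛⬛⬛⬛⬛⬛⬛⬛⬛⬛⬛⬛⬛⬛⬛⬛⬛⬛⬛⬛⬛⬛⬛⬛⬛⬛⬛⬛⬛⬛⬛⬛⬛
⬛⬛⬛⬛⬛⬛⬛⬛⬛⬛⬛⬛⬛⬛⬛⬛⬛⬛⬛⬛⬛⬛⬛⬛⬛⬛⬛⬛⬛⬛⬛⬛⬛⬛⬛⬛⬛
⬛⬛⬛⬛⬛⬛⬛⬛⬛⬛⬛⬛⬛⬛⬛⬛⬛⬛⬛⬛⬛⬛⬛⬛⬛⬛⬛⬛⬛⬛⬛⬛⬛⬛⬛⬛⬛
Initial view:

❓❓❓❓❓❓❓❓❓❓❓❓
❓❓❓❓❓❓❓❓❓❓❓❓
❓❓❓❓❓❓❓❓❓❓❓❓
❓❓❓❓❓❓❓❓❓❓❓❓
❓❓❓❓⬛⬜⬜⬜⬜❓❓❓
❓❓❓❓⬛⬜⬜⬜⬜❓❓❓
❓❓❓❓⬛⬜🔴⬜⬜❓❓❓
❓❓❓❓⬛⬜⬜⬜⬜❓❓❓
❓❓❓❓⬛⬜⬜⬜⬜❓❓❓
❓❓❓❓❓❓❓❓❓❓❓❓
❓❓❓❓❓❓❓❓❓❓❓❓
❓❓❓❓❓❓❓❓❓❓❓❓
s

❓❓❓❓❓❓❓❓❓❓❓❓
❓❓❓❓❓❓❓❓❓❓❓❓
❓❓❓❓❓❓❓❓❓❓❓❓
❓❓❓❓⬛⬜⬜⬜⬜❓❓❓
❓❓❓❓⬛⬜⬜⬜⬜❓❓❓
❓❓❓❓⬛⬜⬜⬜⬜❓❓❓
❓❓❓❓⬛⬜🔴⬜⬜❓❓❓
❓❓❓❓⬛⬜⬜⬜⬜❓❓❓
❓❓❓❓⬛⬛⬛⬛⬛❓❓❓
❓❓❓❓❓❓❓❓❓❓❓❓
❓❓❓❓❓❓❓❓❓❓❓❓
❓❓❓❓❓❓❓❓❓❓❓❓

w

❓❓❓❓❓❓❓❓❓❓❓❓
❓❓❓❓❓❓❓❓❓❓❓❓
❓❓❓❓❓❓❓❓❓❓❓❓
❓❓❓❓❓⬛⬜⬜⬜⬜❓❓
❓❓❓❓⬛⬛⬜⬜⬜⬜❓❓
❓❓❓❓⬛⬛⬜⬜⬜⬜❓❓
❓❓❓❓⬛⬛🔴⬜⬜⬜❓❓
❓❓❓❓⬛⬛⬜⬜⬜⬜❓❓
❓❓❓❓⬛⬛⬛⬛⬛⬛❓❓
❓❓❓❓❓❓❓❓❓❓❓❓
❓❓❓❓❓❓❓❓❓❓❓❓
❓❓❓❓❓❓❓❓❓❓❓❓

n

❓❓❓❓❓❓❓❓❓❓❓❓
❓❓❓❓❓❓❓❓❓❓❓❓
❓❓❓❓❓❓❓❓❓❓❓❓
❓❓❓❓❓❓❓❓❓❓❓❓
❓❓❓❓⬛⬛⬜⬜⬜⬜❓❓
❓❓❓❓⬛⬛⬜⬜⬜⬜❓❓
❓❓❓❓⬛⬛🔴⬜⬜⬜❓❓
❓❓❓❓⬛⬛⬜⬜⬜⬜❓❓
❓❓❓❓⬛⬛⬜⬜⬜⬜❓❓
❓❓❓❓⬛⬛⬛⬛⬛⬛❓❓
❓❓❓❓❓❓❓❓❓❓❓❓
❓❓❓❓❓❓❓❓❓❓❓❓

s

❓❓❓❓❓❓❓❓❓❓❓❓
❓❓❓❓❓❓❓❓❓❓❓❓
❓❓❓❓❓❓❓❓❓❓❓❓
❓❓❓❓⬛⬛⬜⬜⬜⬜❓❓
❓❓❓❓⬛⬛⬜⬜⬜⬜❓❓
❓❓❓❓⬛⬛⬜⬜⬜⬜❓❓
❓❓❓❓⬛⬛🔴⬜⬜⬜❓❓
❓❓❓❓⬛⬛⬜⬜⬜⬜❓❓
❓❓❓❓⬛⬛⬛⬛⬛⬛❓❓
❓❓❓❓❓❓❓❓❓❓❓❓
❓❓❓❓❓❓❓❓❓❓❓❓
❓❓❓❓❓❓❓❓❓❓❓❓

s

❓❓❓❓❓❓❓❓❓❓❓❓
❓❓❓❓❓❓❓❓❓❓❓❓
❓❓❓❓⬛⬛⬜⬜⬜⬜❓❓
❓❓❓❓⬛⬛⬜⬜⬜⬜❓❓
❓❓❓❓⬛⬛⬜⬜⬜⬜❓❓
❓❓❓❓⬛⬛⬜⬜⬜⬜❓❓
❓❓❓❓⬛⬛🔴⬜⬜⬜❓❓
❓❓❓❓⬛⬛⬛⬛⬛⬛❓❓
❓❓❓❓⬛⬛⬛⬛⬛❓❓❓
❓❓❓❓❓❓❓❓❓❓❓❓
❓❓❓❓❓❓❓❓❓❓❓❓
❓❓❓❓❓❓❓❓❓❓❓❓

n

❓❓❓❓❓❓❓❓❓❓❓❓
❓❓❓❓❓❓❓❓❓❓❓❓
❓❓❓❓❓❓❓❓❓❓❓❓
❓❓❓❓⬛⬛⬜⬜⬜⬜❓❓
❓❓❓❓⬛⬛⬜⬜⬜⬜❓❓
❓❓❓❓⬛⬛⬜⬜⬜⬜❓❓
❓❓❓❓⬛⬛🔴⬜⬜⬜❓❓
❓❓❓❓⬛⬛⬜⬜⬜⬜❓❓
❓❓❓❓⬛⬛⬛⬛⬛⬛❓❓
❓❓❓❓⬛⬛⬛⬛⬛❓❓❓
❓❓❓❓❓❓❓❓❓❓❓❓
❓❓❓❓❓❓❓❓❓❓❓❓

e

❓❓❓❓❓❓❓❓❓❓❓❓
❓❓❓❓❓❓❓❓❓❓❓❓
❓❓❓❓❓❓❓❓❓❓❓❓
❓❓❓⬛⬛⬜⬜⬜⬜❓❓❓
❓❓❓⬛⬛⬜⬜⬜⬜❓❓❓
❓❓❓⬛⬛⬜⬜⬜⬜❓❓❓
❓❓❓⬛⬛⬜🔴⬜⬜❓❓❓
❓❓❓⬛⬛⬜⬜⬜⬜❓❓❓
❓❓❓⬛⬛⬛⬛⬛⬛❓❓❓
❓❓❓⬛⬛⬛⬛⬛❓❓❓❓
❓❓❓❓❓❓❓❓❓❓❓❓
❓❓❓❓❓❓❓❓❓❓❓❓

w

❓❓❓❓❓❓❓❓❓❓❓❓
❓❓❓❓❓❓❓❓❓❓❓❓
❓❓❓❓❓❓❓❓❓❓❓❓
❓❓❓❓⬛⬛⬜⬜⬜⬜❓❓
❓❓❓❓⬛⬛⬜⬜⬜⬜❓❓
❓❓❓❓⬛⬛⬜⬜⬜⬜❓❓
❓❓❓❓⬛⬛🔴⬜⬜⬜❓❓
❓❓❓❓⬛⬛⬜⬜⬜⬜❓❓
❓❓❓❓⬛⬛⬛⬛⬛⬛❓❓
❓❓❓❓⬛⬛⬛⬛⬛❓❓❓
❓❓❓❓❓❓❓❓❓❓❓❓
❓❓❓❓❓❓❓❓❓❓❓❓

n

❓❓❓❓❓❓❓❓❓❓❓❓
❓❓❓❓❓❓❓❓❓❓❓❓
❓❓❓❓❓❓❓❓❓❓❓❓
❓❓❓❓❓❓❓❓❓❓❓❓
❓❓❓❓⬛⬛⬜⬜⬜⬜❓❓
❓❓❓❓⬛⬛⬜⬜⬜⬜❓❓
❓❓❓❓⬛⬛🔴⬜⬜⬜❓❓
❓❓❓❓⬛⬛⬜⬜⬜⬜❓❓
❓❓❓❓⬛⬛⬜⬜⬜⬜❓❓
❓❓❓❓⬛⬛⬛⬛⬛⬛❓❓
❓❓❓❓⬛⬛⬛⬛⬛❓❓❓
❓❓❓❓❓❓❓❓❓❓❓❓

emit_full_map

⬛⬛⬜⬜⬜⬜
⬛⬛⬜⬜⬜⬜
⬛⬛🔴⬜⬜⬜
⬛⬛⬜⬜⬜⬜
⬛⬛⬜⬜⬜⬜
⬛⬛⬛⬛⬛⬛
⬛⬛⬛⬛⬛❓

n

❓❓❓❓❓❓❓❓❓❓❓❓
❓❓❓❓❓❓❓❓❓❓❓❓
❓❓❓❓❓❓❓❓❓❓❓❓
❓❓❓❓❓❓❓❓❓❓❓❓
❓❓❓❓⬛⬛⬜⬜⬜❓❓❓
❓❓❓❓⬛⬛⬜⬜⬜⬜❓❓
❓❓❓❓⬛⬛🔴⬜⬜⬜❓❓
❓❓❓❓⬛⬛⬜⬜⬜⬜❓❓
❓❓❓❓⬛⬛⬜⬜⬜⬜❓❓
❓❓❓❓⬛⬛⬜⬜⬜⬜❓❓
❓❓❓❓⬛⬛⬛⬛⬛⬛❓❓
❓❓❓❓⬛⬛⬛⬛⬛❓❓❓

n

❓❓❓❓❓❓❓❓❓❓❓❓
❓❓❓❓❓❓❓❓❓❓❓❓
❓❓❓❓❓❓❓❓❓❓❓❓
❓❓❓❓❓❓❓❓❓❓❓❓
❓❓❓❓⬛⬛⬛⬛⬛❓❓❓
❓❓❓❓⬛⬛⬜⬜⬜❓❓❓
❓❓❓❓⬛⬛🔴⬜⬜⬜❓❓
❓❓❓❓⬛⬛⬜⬜⬜⬜❓❓
❓❓❓❓⬛⬛⬜⬜⬜⬜❓❓
❓❓❓❓⬛⬛⬜⬜⬜⬜❓❓
❓❓❓❓⬛⬛⬜⬜⬜⬜❓❓
❓❓❓❓⬛⬛⬛⬛⬛⬛❓❓

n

❓❓❓❓❓❓❓❓❓❓❓❓
❓❓❓❓❓❓❓❓❓❓❓❓
❓❓❓❓❓❓❓❓❓❓❓❓
❓❓❓❓❓❓❓❓❓❓❓❓
❓❓❓❓⬛⬛⬛⬛⬛❓❓❓
❓❓❓❓⬛⬛⬛⬛⬛❓❓❓
❓❓❓❓⬛⬛🔴⬜⬜❓❓❓
❓❓❓❓⬛⬛⬜⬜⬜⬜❓❓
❓❓❓❓⬛⬛⬜⬜⬜⬜❓❓
❓❓❓❓⬛⬛⬜⬜⬜⬜❓❓
❓❓❓❓⬛⬛⬜⬜⬜⬜❓❓
❓❓❓❓⬛⬛⬜⬜⬜⬜❓❓

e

❓❓❓❓❓❓❓❓❓❓❓❓
❓❓❓❓❓❓❓❓❓❓❓❓
❓❓❓❓❓❓❓❓❓❓❓❓
❓❓❓❓❓❓❓❓❓❓❓❓
❓❓❓⬛⬛⬛⬛⬛⬜❓❓❓
❓❓❓⬛⬛⬛⬛⬛⬜❓❓❓
❓❓❓⬛⬛⬜🔴⬜⬜❓❓❓
❓❓❓⬛⬛⬜⬜⬜⬜❓❓❓
❓❓❓⬛⬛⬜⬜⬜⬜❓❓❓
❓❓❓⬛⬛⬜⬜⬜⬜❓❓❓
❓❓❓⬛⬛⬜⬜⬜⬜❓❓❓
❓❓❓⬛⬛⬜⬜⬜⬜❓❓❓

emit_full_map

⬛⬛⬛⬛⬛⬜
⬛⬛⬛⬛⬛⬜
⬛⬛⬜🔴⬜⬜
⬛⬛⬜⬜⬜⬜
⬛⬛⬜⬜⬜⬜
⬛⬛⬜⬜⬜⬜
⬛⬛⬜⬜⬜⬜
⬛⬛⬜⬜⬜⬜
⬛⬛⬛⬛⬛⬛
⬛⬛⬛⬛⬛❓

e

❓❓❓❓❓❓❓❓❓❓❓❓
❓❓❓❓❓❓❓❓❓❓❓❓
❓❓❓❓❓❓❓❓❓❓❓❓
❓❓❓❓❓❓❓❓❓❓❓❓
❓❓⬛⬛⬛⬛⬛⬜⬛❓❓❓
❓❓⬛⬛⬛⬛⬛⬜⬛❓❓❓
❓❓⬛⬛⬜⬜🔴⬜⬜❓❓❓
❓❓⬛⬛⬜⬜⬜⬜⬜❓❓❓
❓❓⬛⬛⬜⬜⬜⬜⬜❓❓❓
❓❓⬛⬛⬜⬜⬜⬜❓❓❓❓
❓❓⬛⬛⬜⬜⬜⬜❓❓❓❓
❓❓⬛⬛⬜⬜⬜⬜❓❓❓❓

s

❓❓❓❓❓❓❓❓❓❓❓❓
❓❓❓❓❓❓❓❓❓❓❓❓
❓❓❓❓❓❓❓❓❓❓❓❓
❓❓⬛⬛⬛⬛⬛⬜⬛❓❓❓
❓❓⬛⬛⬛⬛⬛⬜⬛❓❓❓
❓❓⬛⬛⬜⬜⬜⬜⬜❓❓❓
❓❓⬛⬛⬜⬜🔴⬜⬜❓❓❓
❓❓⬛⬛⬜⬜⬜⬜⬜❓❓❓
❓❓⬛⬛⬜⬜⬜⬜⬜❓❓❓
❓❓⬛⬛⬜⬜⬜⬜❓❓❓❓
❓❓⬛⬛⬜⬜⬜⬜❓❓❓❓
❓❓⬛⬛⬛⬛⬛⬛❓❓❓❓

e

❓❓❓❓❓❓❓❓❓❓❓❓
❓❓❓❓❓❓❓❓❓❓❓❓
❓❓❓❓❓❓❓❓❓❓❓❓
❓⬛⬛⬛⬛⬛⬜⬛❓❓❓❓
❓⬛⬛⬛⬛⬛⬜⬛⬜❓❓❓
❓⬛⬛⬜⬜⬜⬜⬜⬜❓❓❓
❓⬛⬛⬜⬜⬜🔴⬜⬜❓❓❓
❓⬛⬛⬜⬜⬜⬜⬜⬜❓❓❓
❓⬛⬛⬜⬜⬜⬜⬜⬜❓❓❓
❓⬛⬛⬜⬜⬜⬜❓❓❓❓❓
❓⬛⬛⬜⬜⬜⬜❓❓❓❓❓
❓⬛⬛⬛⬛⬛⬛❓❓❓❓❓

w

❓❓❓❓❓❓❓❓❓❓❓❓
❓❓❓❓❓❓❓❓❓❓❓❓
❓❓❓❓❓❓❓❓❓❓❓❓
❓❓⬛⬛⬛⬛⬛⬜⬛❓❓❓
❓❓⬛⬛⬛⬛⬛⬜⬛⬜❓❓
❓❓⬛⬛⬜⬜⬜⬜⬜⬜❓❓
❓❓⬛⬛⬜⬜🔴⬜⬜⬜❓❓
❓❓⬛⬛⬜⬜⬜⬜⬜⬜❓❓
❓❓⬛⬛⬜⬜⬜⬜⬜⬜❓❓
❓❓⬛⬛⬜⬜⬜⬜❓❓❓❓
❓❓⬛⬛⬜⬜⬜⬜❓❓❓❓
❓❓⬛⬛⬛⬛⬛⬛❓❓❓❓

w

❓❓❓❓❓❓❓❓❓❓❓❓
❓❓❓❓❓❓❓❓❓❓❓❓
❓❓❓❓❓❓❓❓❓❓❓❓
❓❓❓⬛⬛⬛⬛⬛⬜⬛❓❓
❓❓❓⬛⬛⬛⬛⬛⬜⬛⬜❓
❓❓❓⬛⬛⬜⬜⬜⬜⬜⬜❓
❓❓❓⬛⬛⬜🔴⬜⬜⬜⬜❓
❓❓❓⬛⬛⬜⬜⬜⬜⬜⬜❓
❓❓❓⬛⬛⬜⬜⬜⬜⬜⬜❓
❓❓❓⬛⬛⬜⬜⬜⬜❓❓❓
❓❓❓⬛⬛⬜⬜⬜⬜❓❓❓
❓❓❓⬛⬛⬛⬛⬛⬛❓❓❓

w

❓❓❓❓❓❓❓❓❓❓❓❓
❓❓❓❓❓❓❓❓❓❓❓❓
❓❓❓❓❓❓❓❓❓❓❓❓
❓❓❓❓⬛⬛⬛⬛⬛⬜⬛❓
❓❓❓❓⬛⬛⬛⬛⬛⬜⬛⬜
❓❓❓❓⬛⬛⬜⬜⬜⬜⬜⬜
❓❓❓❓⬛⬛🔴⬜⬜⬜⬜⬜
❓❓❓❓⬛⬛⬜⬜⬜⬜⬜⬜
❓❓❓❓⬛⬛⬜⬜⬜⬜⬜⬜
❓❓❓❓⬛⬛⬜⬜⬜⬜❓❓
❓❓❓❓⬛⬛⬜⬜⬜⬜❓❓
❓❓❓❓⬛⬛⬛⬛⬛⬛❓❓

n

❓❓❓❓❓❓❓❓❓❓❓❓
❓❓❓❓❓❓❓❓❓❓❓❓
❓❓❓❓❓❓❓❓❓❓❓❓
❓❓❓❓❓❓❓❓❓❓❓❓
❓❓❓❓⬛⬛⬛⬛⬛⬜⬛❓
❓❓❓❓⬛⬛⬛⬛⬛⬜⬛⬜
❓❓❓❓⬛⬛🔴⬜⬜⬜⬜⬜
❓❓❓❓⬛⬛⬜⬜⬜⬜⬜⬜
❓❓❓❓⬛⬛⬜⬜⬜⬜⬜⬜
❓❓❓❓⬛⬛⬜⬜⬜⬜⬜⬜
❓❓❓❓⬛⬛⬜⬜⬜⬜❓❓
❓❓❓❓⬛⬛⬜⬜⬜⬜❓❓

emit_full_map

⬛⬛⬛⬛⬛⬜⬛❓
⬛⬛⬛⬛⬛⬜⬛⬜
⬛⬛🔴⬜⬜⬜⬜⬜
⬛⬛⬜⬜⬜⬜⬜⬜
⬛⬛⬜⬜⬜⬜⬜⬜
⬛⬛⬜⬜⬜⬜⬜⬜
⬛⬛⬜⬜⬜⬜❓❓
⬛⬛⬜⬜⬜⬜❓❓
⬛⬛⬛⬛⬛⬛❓❓
⬛⬛⬛⬛⬛❓❓❓


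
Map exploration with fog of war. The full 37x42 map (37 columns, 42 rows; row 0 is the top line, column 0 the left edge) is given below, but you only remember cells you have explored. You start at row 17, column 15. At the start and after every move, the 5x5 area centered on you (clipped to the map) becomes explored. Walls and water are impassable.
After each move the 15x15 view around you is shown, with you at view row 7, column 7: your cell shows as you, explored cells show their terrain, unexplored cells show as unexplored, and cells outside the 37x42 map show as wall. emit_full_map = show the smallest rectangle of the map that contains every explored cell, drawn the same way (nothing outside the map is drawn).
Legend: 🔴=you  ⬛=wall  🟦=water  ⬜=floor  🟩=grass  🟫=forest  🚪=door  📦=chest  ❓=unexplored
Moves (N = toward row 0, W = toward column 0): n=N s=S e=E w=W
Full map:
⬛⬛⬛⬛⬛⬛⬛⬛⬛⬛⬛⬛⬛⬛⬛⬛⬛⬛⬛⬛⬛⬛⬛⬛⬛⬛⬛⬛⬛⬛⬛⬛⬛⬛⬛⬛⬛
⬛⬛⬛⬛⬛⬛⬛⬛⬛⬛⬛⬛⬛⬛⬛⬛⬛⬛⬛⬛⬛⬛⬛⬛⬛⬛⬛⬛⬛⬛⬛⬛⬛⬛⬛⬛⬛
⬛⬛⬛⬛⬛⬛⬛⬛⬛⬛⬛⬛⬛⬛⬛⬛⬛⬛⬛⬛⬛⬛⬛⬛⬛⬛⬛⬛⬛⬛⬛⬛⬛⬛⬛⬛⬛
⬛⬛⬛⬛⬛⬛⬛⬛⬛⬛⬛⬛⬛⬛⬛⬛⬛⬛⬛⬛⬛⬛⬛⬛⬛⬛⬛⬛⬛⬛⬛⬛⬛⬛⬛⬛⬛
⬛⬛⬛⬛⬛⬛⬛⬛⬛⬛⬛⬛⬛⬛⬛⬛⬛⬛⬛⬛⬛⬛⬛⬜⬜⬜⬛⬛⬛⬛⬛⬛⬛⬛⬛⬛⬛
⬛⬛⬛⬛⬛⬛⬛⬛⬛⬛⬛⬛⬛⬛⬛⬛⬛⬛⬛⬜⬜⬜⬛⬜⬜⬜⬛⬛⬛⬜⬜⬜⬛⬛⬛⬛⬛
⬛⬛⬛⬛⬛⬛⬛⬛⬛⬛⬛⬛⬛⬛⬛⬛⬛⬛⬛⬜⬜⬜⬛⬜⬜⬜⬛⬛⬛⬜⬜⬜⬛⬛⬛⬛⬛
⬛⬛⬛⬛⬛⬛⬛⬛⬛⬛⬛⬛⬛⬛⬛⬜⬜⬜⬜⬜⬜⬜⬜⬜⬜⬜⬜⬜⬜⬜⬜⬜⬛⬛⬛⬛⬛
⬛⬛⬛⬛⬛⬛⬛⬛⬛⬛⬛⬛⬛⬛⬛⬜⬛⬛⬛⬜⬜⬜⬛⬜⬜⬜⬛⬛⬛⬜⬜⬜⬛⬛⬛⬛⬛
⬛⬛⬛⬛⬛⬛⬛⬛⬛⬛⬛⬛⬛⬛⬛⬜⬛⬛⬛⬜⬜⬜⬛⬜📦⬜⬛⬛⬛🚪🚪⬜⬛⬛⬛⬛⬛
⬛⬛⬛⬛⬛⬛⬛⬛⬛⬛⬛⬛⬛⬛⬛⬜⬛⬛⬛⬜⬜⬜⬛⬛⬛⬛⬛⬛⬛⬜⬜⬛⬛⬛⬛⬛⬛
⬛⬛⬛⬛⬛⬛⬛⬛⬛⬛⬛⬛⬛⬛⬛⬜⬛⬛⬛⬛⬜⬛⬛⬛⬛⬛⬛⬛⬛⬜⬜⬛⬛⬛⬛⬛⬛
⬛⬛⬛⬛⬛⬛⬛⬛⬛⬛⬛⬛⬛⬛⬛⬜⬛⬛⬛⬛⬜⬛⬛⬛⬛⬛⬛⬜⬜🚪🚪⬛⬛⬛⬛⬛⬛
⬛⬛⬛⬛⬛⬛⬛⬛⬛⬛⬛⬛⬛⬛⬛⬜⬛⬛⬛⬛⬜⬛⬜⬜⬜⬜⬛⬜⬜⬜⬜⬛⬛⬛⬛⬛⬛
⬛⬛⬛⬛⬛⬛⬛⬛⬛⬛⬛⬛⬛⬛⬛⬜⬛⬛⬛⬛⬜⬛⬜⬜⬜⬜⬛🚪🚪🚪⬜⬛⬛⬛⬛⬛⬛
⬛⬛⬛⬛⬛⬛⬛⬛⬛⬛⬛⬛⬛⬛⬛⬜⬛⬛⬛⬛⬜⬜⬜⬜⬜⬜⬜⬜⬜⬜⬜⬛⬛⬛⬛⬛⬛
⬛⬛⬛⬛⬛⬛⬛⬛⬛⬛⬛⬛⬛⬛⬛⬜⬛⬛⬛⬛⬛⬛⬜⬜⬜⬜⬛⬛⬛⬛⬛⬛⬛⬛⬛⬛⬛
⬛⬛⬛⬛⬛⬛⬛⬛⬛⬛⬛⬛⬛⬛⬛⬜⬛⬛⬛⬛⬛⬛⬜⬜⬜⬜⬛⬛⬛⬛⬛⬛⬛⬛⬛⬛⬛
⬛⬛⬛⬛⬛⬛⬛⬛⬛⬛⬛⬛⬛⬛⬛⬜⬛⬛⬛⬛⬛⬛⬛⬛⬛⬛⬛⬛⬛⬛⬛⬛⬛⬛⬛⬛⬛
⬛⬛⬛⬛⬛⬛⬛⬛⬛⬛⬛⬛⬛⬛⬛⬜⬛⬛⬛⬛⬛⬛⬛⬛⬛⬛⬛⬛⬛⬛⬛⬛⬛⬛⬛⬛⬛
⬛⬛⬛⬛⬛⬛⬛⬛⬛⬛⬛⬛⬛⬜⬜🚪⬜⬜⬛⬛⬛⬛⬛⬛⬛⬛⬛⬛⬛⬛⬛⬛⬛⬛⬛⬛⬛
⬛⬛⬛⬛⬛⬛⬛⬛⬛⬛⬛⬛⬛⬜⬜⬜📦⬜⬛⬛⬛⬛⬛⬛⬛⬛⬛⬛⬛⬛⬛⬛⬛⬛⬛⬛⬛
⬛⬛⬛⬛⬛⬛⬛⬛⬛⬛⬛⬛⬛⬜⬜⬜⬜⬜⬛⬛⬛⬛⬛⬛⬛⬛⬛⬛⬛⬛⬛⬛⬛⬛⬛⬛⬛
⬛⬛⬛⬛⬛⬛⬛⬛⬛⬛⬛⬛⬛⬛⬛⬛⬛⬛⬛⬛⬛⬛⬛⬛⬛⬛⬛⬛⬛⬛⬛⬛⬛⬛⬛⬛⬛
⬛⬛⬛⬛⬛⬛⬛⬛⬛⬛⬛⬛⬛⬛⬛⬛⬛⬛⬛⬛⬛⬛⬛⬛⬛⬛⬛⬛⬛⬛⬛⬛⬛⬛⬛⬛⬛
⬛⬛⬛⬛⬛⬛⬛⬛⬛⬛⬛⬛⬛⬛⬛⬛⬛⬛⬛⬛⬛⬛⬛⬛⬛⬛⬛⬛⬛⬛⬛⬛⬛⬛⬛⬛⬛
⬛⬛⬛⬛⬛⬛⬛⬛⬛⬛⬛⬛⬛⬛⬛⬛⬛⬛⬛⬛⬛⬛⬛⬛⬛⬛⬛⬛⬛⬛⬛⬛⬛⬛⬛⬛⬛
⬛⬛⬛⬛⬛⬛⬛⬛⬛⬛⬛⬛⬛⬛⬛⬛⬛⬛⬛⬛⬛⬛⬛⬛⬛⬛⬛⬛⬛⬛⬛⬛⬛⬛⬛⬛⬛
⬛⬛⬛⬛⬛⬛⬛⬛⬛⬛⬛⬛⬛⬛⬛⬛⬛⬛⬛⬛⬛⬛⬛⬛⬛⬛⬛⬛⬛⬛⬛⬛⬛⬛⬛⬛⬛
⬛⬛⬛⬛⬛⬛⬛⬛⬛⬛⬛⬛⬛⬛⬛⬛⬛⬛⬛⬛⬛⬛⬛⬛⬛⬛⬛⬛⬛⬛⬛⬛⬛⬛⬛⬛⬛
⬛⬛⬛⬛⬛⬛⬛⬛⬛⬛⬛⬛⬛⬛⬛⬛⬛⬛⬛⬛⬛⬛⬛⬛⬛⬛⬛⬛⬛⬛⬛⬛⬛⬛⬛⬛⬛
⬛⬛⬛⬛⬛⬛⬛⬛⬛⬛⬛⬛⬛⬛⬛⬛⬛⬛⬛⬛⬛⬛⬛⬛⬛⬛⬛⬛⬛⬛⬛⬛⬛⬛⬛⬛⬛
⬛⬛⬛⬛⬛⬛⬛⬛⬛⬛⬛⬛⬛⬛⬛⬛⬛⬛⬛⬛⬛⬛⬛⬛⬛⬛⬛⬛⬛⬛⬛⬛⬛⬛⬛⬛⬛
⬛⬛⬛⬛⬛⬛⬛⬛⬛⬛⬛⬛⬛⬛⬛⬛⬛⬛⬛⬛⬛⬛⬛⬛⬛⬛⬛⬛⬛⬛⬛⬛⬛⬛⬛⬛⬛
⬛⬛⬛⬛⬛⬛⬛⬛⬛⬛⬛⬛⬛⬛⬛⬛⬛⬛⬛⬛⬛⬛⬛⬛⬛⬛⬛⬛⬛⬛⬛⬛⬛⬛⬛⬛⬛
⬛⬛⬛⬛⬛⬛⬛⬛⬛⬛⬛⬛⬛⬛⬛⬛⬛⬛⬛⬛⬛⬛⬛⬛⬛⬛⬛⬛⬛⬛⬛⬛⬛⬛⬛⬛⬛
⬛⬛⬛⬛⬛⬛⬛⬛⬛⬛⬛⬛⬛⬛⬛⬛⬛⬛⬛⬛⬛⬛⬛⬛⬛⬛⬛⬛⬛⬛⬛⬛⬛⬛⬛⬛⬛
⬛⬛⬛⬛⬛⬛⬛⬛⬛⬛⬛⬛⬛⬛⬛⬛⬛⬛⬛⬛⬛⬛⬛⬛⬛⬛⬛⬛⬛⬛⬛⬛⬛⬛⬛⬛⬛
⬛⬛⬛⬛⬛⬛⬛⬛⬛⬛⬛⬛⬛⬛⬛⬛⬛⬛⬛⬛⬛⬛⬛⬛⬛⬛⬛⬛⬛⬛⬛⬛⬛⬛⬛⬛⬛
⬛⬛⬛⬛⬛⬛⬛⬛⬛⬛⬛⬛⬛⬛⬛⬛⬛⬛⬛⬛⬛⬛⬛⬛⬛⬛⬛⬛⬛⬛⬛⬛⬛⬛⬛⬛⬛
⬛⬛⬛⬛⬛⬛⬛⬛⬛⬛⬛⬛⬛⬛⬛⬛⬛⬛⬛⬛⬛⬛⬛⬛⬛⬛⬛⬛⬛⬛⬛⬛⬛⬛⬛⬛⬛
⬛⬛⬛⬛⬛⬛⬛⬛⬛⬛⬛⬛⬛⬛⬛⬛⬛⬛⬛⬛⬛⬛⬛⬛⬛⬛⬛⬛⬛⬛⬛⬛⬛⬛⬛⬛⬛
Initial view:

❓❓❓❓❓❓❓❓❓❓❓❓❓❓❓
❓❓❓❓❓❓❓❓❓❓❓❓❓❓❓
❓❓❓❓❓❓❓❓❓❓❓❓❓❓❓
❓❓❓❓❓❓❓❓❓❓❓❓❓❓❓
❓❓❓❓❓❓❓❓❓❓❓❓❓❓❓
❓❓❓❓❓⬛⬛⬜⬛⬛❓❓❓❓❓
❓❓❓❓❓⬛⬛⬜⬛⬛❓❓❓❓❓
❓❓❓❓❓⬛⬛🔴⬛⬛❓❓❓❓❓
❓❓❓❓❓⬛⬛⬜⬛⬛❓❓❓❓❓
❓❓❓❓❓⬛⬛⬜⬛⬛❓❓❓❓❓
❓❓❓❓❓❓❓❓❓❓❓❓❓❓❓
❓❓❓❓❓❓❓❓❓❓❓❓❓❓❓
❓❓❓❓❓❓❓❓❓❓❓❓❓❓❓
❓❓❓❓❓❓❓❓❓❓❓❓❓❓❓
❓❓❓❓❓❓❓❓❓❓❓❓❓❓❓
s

❓❓❓❓❓❓❓❓❓❓❓❓❓❓❓
❓❓❓❓❓❓❓❓❓❓❓❓❓❓❓
❓❓❓❓❓❓❓❓❓❓❓❓❓❓❓
❓❓❓❓❓❓❓❓❓❓❓❓❓❓❓
❓❓❓❓❓⬛⬛⬜⬛⬛❓❓❓❓❓
❓❓❓❓❓⬛⬛⬜⬛⬛❓❓❓❓❓
❓❓❓❓❓⬛⬛⬜⬛⬛❓❓❓❓❓
❓❓❓❓❓⬛⬛🔴⬛⬛❓❓❓❓❓
❓❓❓❓❓⬛⬛⬜⬛⬛❓❓❓❓❓
❓❓❓❓❓⬜⬜🚪⬜⬜❓❓❓❓❓
❓❓❓❓❓❓❓❓❓❓❓❓❓❓❓
❓❓❓❓❓❓❓❓❓❓❓❓❓❓❓
❓❓❓❓❓❓❓❓❓❓❓❓❓❓❓
❓❓❓❓❓❓❓❓❓❓❓❓❓❓❓
❓❓❓❓❓❓❓❓❓❓❓❓❓❓❓

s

❓❓❓❓❓❓❓❓❓❓❓❓❓❓❓
❓❓❓❓❓❓❓❓❓❓❓❓❓❓❓
❓❓❓❓❓❓❓❓❓❓❓❓❓❓❓
❓❓❓❓❓⬛⬛⬜⬛⬛❓❓❓❓❓
❓❓❓❓❓⬛⬛⬜⬛⬛❓❓❓❓❓
❓❓❓❓❓⬛⬛⬜⬛⬛❓❓❓❓❓
❓❓❓❓❓⬛⬛⬜⬛⬛❓❓❓❓❓
❓❓❓❓❓⬛⬛🔴⬛⬛❓❓❓❓❓
❓❓❓❓❓⬜⬜🚪⬜⬜❓❓❓❓❓
❓❓❓❓❓⬜⬜⬜📦⬜❓❓❓❓❓
❓❓❓❓❓❓❓❓❓❓❓❓❓❓❓
❓❓❓❓❓❓❓❓❓❓❓❓❓❓❓
❓❓❓❓❓❓❓❓❓❓❓❓❓❓❓
❓❓❓❓❓❓❓❓❓❓❓❓❓❓❓
❓❓❓❓❓❓❓❓❓❓❓❓❓❓❓

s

❓❓❓❓❓❓❓❓❓❓❓❓❓❓❓
❓❓❓❓❓❓❓❓❓❓❓❓❓❓❓
❓❓❓❓❓⬛⬛⬜⬛⬛❓❓❓❓❓
❓❓❓❓❓⬛⬛⬜⬛⬛❓❓❓❓❓
❓❓❓❓❓⬛⬛⬜⬛⬛❓❓❓❓❓
❓❓❓❓❓⬛⬛⬜⬛⬛❓❓❓❓❓
❓❓❓❓❓⬛⬛⬜⬛⬛❓❓❓❓❓
❓❓❓❓❓⬜⬜🔴⬜⬜❓❓❓❓❓
❓❓❓❓❓⬜⬜⬜📦⬜❓❓❓❓❓
❓❓❓❓❓⬜⬜⬜⬜⬜❓❓❓❓❓
❓❓❓❓❓❓❓❓❓❓❓❓❓❓❓
❓❓❓❓❓❓❓❓❓❓❓❓❓❓❓
❓❓❓❓❓❓❓❓❓❓❓❓❓❓❓
❓❓❓❓❓❓❓❓❓❓❓❓❓❓❓
❓❓❓❓❓❓❓❓❓❓❓❓❓❓❓

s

❓❓❓❓❓❓❓❓❓❓❓❓❓❓❓
❓❓❓❓❓⬛⬛⬜⬛⬛❓❓❓❓❓
❓❓❓❓❓⬛⬛⬜⬛⬛❓❓❓❓❓
❓❓❓❓❓⬛⬛⬜⬛⬛❓❓❓❓❓
❓❓❓❓❓⬛⬛⬜⬛⬛❓❓❓❓❓
❓❓❓❓❓⬛⬛⬜⬛⬛❓❓❓❓❓
❓❓❓❓❓⬜⬜🚪⬜⬜❓❓❓❓❓
❓❓❓❓❓⬜⬜🔴📦⬜❓❓❓❓❓
❓❓❓❓❓⬜⬜⬜⬜⬜❓❓❓❓❓
❓❓❓❓❓⬛⬛⬛⬛⬛❓❓❓❓❓
❓❓❓❓❓❓❓❓❓❓❓❓❓❓❓
❓❓❓❓❓❓❓❓❓❓❓❓❓❓❓
❓❓❓❓❓❓❓❓❓❓❓❓❓❓❓
❓❓❓❓❓❓❓❓❓❓❓❓❓❓❓
❓❓❓❓❓❓❓❓❓❓❓❓❓❓❓

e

❓❓❓❓❓❓❓❓❓❓❓❓❓❓❓
❓❓❓❓⬛⬛⬜⬛⬛❓❓❓❓❓❓
❓❓❓❓⬛⬛⬜⬛⬛❓❓❓❓❓❓
❓❓❓❓⬛⬛⬜⬛⬛❓❓❓❓❓❓
❓❓❓❓⬛⬛⬜⬛⬛❓❓❓❓❓❓
❓❓❓❓⬛⬛⬜⬛⬛⬛❓❓❓❓❓
❓❓❓❓⬜⬜🚪⬜⬜⬛❓❓❓❓❓
❓❓❓❓⬜⬜⬜🔴⬜⬛❓❓❓❓❓
❓❓❓❓⬜⬜⬜⬜⬜⬛❓❓❓❓❓
❓❓❓❓⬛⬛⬛⬛⬛⬛❓❓❓❓❓
❓❓❓❓❓❓❓❓❓❓❓❓❓❓❓
❓❓❓❓❓❓❓❓❓❓❓❓❓❓❓
❓❓❓❓❓❓❓❓❓❓❓❓❓❓❓
❓❓❓❓❓❓❓❓❓❓❓❓❓❓❓
❓❓❓❓❓❓❓❓❓❓❓❓❓❓❓

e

❓❓❓❓❓❓❓❓❓❓❓❓❓❓❓
❓❓❓⬛⬛⬜⬛⬛❓❓❓❓❓❓❓
❓❓❓⬛⬛⬜⬛⬛❓❓❓❓❓❓❓
❓❓❓⬛⬛⬜⬛⬛❓❓❓❓❓❓❓
❓❓❓⬛⬛⬜⬛⬛❓❓❓❓❓❓❓
❓❓❓⬛⬛⬜⬛⬛⬛⬛❓❓❓❓❓
❓❓❓⬜⬜🚪⬜⬜⬛⬛❓❓❓❓❓
❓❓❓⬜⬜⬜📦🔴⬛⬛❓❓❓❓❓
❓❓❓⬜⬜⬜⬜⬜⬛⬛❓❓❓❓❓
❓❓❓⬛⬛⬛⬛⬛⬛⬛❓❓❓❓❓
❓❓❓❓❓❓❓❓❓❓❓❓❓❓❓
❓❓❓❓❓❓❓❓❓❓❓❓❓❓❓
❓❓❓❓❓❓❓❓❓❓❓❓❓❓❓
❓❓❓❓❓❓❓❓❓❓❓❓❓❓❓
❓❓❓❓❓❓❓❓❓❓❓❓❓❓❓

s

❓❓❓⬛⬛⬜⬛⬛❓❓❓❓❓❓❓
❓❓❓⬛⬛⬜⬛⬛❓❓❓❓❓❓❓
❓❓❓⬛⬛⬜⬛⬛❓❓❓❓❓❓❓
❓❓❓⬛⬛⬜⬛⬛❓❓❓❓❓❓❓
❓❓❓⬛⬛⬜⬛⬛⬛⬛❓❓❓❓❓
❓❓❓⬜⬜🚪⬜⬜⬛⬛❓❓❓❓❓
❓❓❓⬜⬜⬜📦⬜⬛⬛❓❓❓❓❓
❓❓❓⬜⬜⬜⬜🔴⬛⬛❓❓❓❓❓
❓❓❓⬛⬛⬛⬛⬛⬛⬛❓❓❓❓❓
❓❓❓❓❓⬛⬛⬛⬛⬛❓❓❓❓❓
❓❓❓❓❓❓❓❓❓❓❓❓❓❓❓
❓❓❓❓❓❓❓❓❓❓❓❓❓❓❓
❓❓❓❓❓❓❓❓❓❓❓❓❓❓❓
❓❓❓❓❓❓❓❓❓❓❓❓❓❓❓
❓❓❓❓❓❓❓❓❓❓❓❓❓❓❓

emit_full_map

⬛⬛⬜⬛⬛❓❓
⬛⬛⬜⬛⬛❓❓
⬛⬛⬜⬛⬛❓❓
⬛⬛⬜⬛⬛❓❓
⬛⬛⬜⬛⬛⬛⬛
⬜⬜🚪⬜⬜⬛⬛
⬜⬜⬜📦⬜⬛⬛
⬜⬜⬜⬜🔴⬛⬛
⬛⬛⬛⬛⬛⬛⬛
❓❓⬛⬛⬛⬛⬛

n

❓❓❓❓❓❓❓❓❓❓❓❓❓❓❓
❓❓❓⬛⬛⬜⬛⬛❓❓❓❓❓❓❓
❓❓❓⬛⬛⬜⬛⬛❓❓❓❓❓❓❓
❓❓❓⬛⬛⬜⬛⬛❓❓❓❓❓❓❓
❓❓❓⬛⬛⬜⬛⬛❓❓❓❓❓❓❓
❓❓❓⬛⬛⬜⬛⬛⬛⬛❓❓❓❓❓
❓❓❓⬜⬜🚪⬜⬜⬛⬛❓❓❓❓❓
❓❓❓⬜⬜⬜📦🔴⬛⬛❓❓❓❓❓
❓❓❓⬜⬜⬜⬜⬜⬛⬛❓❓❓❓❓
❓❓❓⬛⬛⬛⬛⬛⬛⬛❓❓❓❓❓
❓❓❓❓❓⬛⬛⬛⬛⬛❓❓❓❓❓
❓❓❓❓❓❓❓❓❓❓❓❓❓❓❓
❓❓❓❓❓❓❓❓❓❓❓❓❓❓❓
❓❓❓❓❓❓❓❓❓❓❓❓❓❓❓
❓❓❓❓❓❓❓❓❓❓❓❓❓❓❓

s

❓❓❓⬛⬛⬜⬛⬛❓❓❓❓❓❓❓
❓❓❓⬛⬛⬜⬛⬛❓❓❓❓❓❓❓
❓❓❓⬛⬛⬜⬛⬛❓❓❓❓❓❓❓
❓❓❓⬛⬛⬜⬛⬛❓❓❓❓❓❓❓
❓❓❓⬛⬛⬜⬛⬛⬛⬛❓❓❓❓❓
❓❓❓⬜⬜🚪⬜⬜⬛⬛❓❓❓❓❓
❓❓❓⬜⬜⬜📦⬜⬛⬛❓❓❓❓❓
❓❓❓⬜⬜⬜⬜🔴⬛⬛❓❓❓❓❓
❓❓❓⬛⬛⬛⬛⬛⬛⬛❓❓❓❓❓
❓❓❓❓❓⬛⬛⬛⬛⬛❓❓❓❓❓
❓❓❓❓❓❓❓❓❓❓❓❓❓❓❓
❓❓❓❓❓❓❓❓❓❓❓❓❓❓❓
❓❓❓❓❓❓❓❓❓❓❓❓❓❓❓
❓❓❓❓❓❓❓❓❓❓❓❓❓❓❓
❓❓❓❓❓❓❓❓❓❓❓❓❓❓❓

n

❓❓❓❓❓❓❓❓❓❓❓❓❓❓❓
❓❓❓⬛⬛⬜⬛⬛❓❓❓❓❓❓❓
❓❓❓⬛⬛⬜⬛⬛❓❓❓❓❓❓❓
❓❓❓⬛⬛⬜⬛⬛❓❓❓❓❓❓❓
❓❓❓⬛⬛⬜⬛⬛❓❓❓❓❓❓❓
❓❓❓⬛⬛⬜⬛⬛⬛⬛❓❓❓❓❓
❓❓❓⬜⬜🚪⬜⬜⬛⬛❓❓❓❓❓
❓❓❓⬜⬜⬜📦🔴⬛⬛❓❓❓❓❓
❓❓❓⬜⬜⬜⬜⬜⬛⬛❓❓❓❓❓
❓❓❓⬛⬛⬛⬛⬛⬛⬛❓❓❓❓❓
❓❓❓❓❓⬛⬛⬛⬛⬛❓❓❓❓❓
❓❓❓❓❓❓❓❓❓❓❓❓❓❓❓
❓❓❓❓❓❓❓❓❓❓❓❓❓❓❓
❓❓❓❓❓❓❓❓❓❓❓❓❓❓❓
❓❓❓❓❓❓❓❓❓❓❓❓❓❓❓

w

❓❓❓❓❓❓❓❓❓❓❓❓❓❓❓
❓❓❓❓⬛⬛⬜⬛⬛❓❓❓❓❓❓
❓❓❓❓⬛⬛⬜⬛⬛❓❓❓❓❓❓
❓❓❓❓⬛⬛⬜⬛⬛❓❓❓❓❓❓
❓❓❓❓⬛⬛⬜⬛⬛❓❓❓❓❓❓
❓❓❓❓⬛⬛⬜⬛⬛⬛⬛❓❓❓❓
❓❓❓❓⬜⬜🚪⬜⬜⬛⬛❓❓❓❓
❓❓❓❓⬜⬜⬜🔴⬜⬛⬛❓❓❓❓
❓❓❓❓⬜⬜⬜⬜⬜⬛⬛❓❓❓❓
❓❓❓❓⬛⬛⬛⬛⬛⬛⬛❓❓❓❓
❓❓❓❓❓❓⬛⬛⬛⬛⬛❓❓❓❓
❓❓❓❓❓❓❓❓❓❓❓❓❓❓❓
❓❓❓❓❓❓❓❓❓❓❓❓❓❓❓
❓❓❓❓❓❓❓❓❓❓❓❓❓❓❓
❓❓❓❓❓❓❓❓❓❓❓❓❓❓❓

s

❓❓❓❓⬛⬛⬜⬛⬛❓❓❓❓❓❓
❓❓❓❓⬛⬛⬜⬛⬛❓❓❓❓❓❓
❓❓❓❓⬛⬛⬜⬛⬛❓❓❓❓❓❓
❓❓❓❓⬛⬛⬜⬛⬛❓❓❓❓❓❓
❓❓❓❓⬛⬛⬜⬛⬛⬛⬛❓❓❓❓
❓❓❓❓⬜⬜🚪⬜⬜⬛⬛❓❓❓❓
❓❓❓❓⬜⬜⬜📦⬜⬛⬛❓❓❓❓
❓❓❓❓⬜⬜⬜🔴⬜⬛⬛❓❓❓❓
❓❓❓❓⬛⬛⬛⬛⬛⬛⬛❓❓❓❓
❓❓❓❓❓⬛⬛⬛⬛⬛⬛❓❓❓❓
❓❓❓❓❓❓❓❓❓❓❓❓❓❓❓
❓❓❓❓❓❓❓❓❓❓❓❓❓❓❓
❓❓❓❓❓❓❓❓❓❓❓❓❓❓❓
❓❓❓❓❓❓❓❓❓❓❓❓❓❓❓
❓❓❓❓❓❓❓❓❓❓❓❓❓❓❓

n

❓❓❓❓❓❓❓❓❓❓❓❓❓❓❓
❓❓❓❓⬛⬛⬜⬛⬛❓❓❓❓❓❓
❓❓❓❓⬛⬛⬜⬛⬛❓❓❓❓❓❓
❓❓❓❓⬛⬛⬜⬛⬛❓❓❓❓❓❓
❓❓❓❓⬛⬛⬜⬛⬛❓❓❓❓❓❓
❓❓❓❓⬛⬛⬜⬛⬛⬛⬛❓❓❓❓
❓❓❓❓⬜⬜🚪⬜⬜⬛⬛❓❓❓❓
❓❓❓❓⬜⬜⬜🔴⬜⬛⬛❓❓❓❓
❓❓❓❓⬜⬜⬜⬜⬜⬛⬛❓❓❓❓
❓❓❓❓⬛⬛⬛⬛⬛⬛⬛❓❓❓❓
❓❓❓❓❓⬛⬛⬛⬛⬛⬛❓❓❓❓
❓❓❓❓❓❓❓❓❓❓❓❓❓❓❓
❓❓❓❓❓❓❓❓❓❓❓❓❓❓❓
❓❓❓❓❓❓❓❓❓❓❓❓❓❓❓
❓❓❓❓❓❓❓❓❓❓❓❓❓❓❓

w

❓❓❓❓❓❓❓❓❓❓❓❓❓❓❓
❓❓❓❓❓⬛⬛⬜⬛⬛❓❓❓❓❓
❓❓❓❓❓⬛⬛⬜⬛⬛❓❓❓❓❓
❓❓❓❓❓⬛⬛⬜⬛⬛❓❓❓❓❓
❓❓❓❓❓⬛⬛⬜⬛⬛❓❓❓❓❓
❓❓❓❓❓⬛⬛⬜⬛⬛⬛⬛❓❓❓
❓❓❓❓❓⬜⬜🚪⬜⬜⬛⬛❓❓❓
❓❓❓❓❓⬜⬜🔴📦⬜⬛⬛❓❓❓
❓❓❓❓❓⬜⬜⬜⬜⬜⬛⬛❓❓❓
❓❓❓❓❓⬛⬛⬛⬛⬛⬛⬛❓❓❓
❓❓❓❓❓❓⬛⬛⬛⬛⬛⬛❓❓❓
❓❓❓❓❓❓❓❓❓❓❓❓❓❓❓
❓❓❓❓❓❓❓❓❓❓❓❓❓❓❓
❓❓❓❓❓❓❓❓❓❓❓❓❓❓❓
❓❓❓❓❓❓❓❓❓❓❓❓❓❓❓

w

❓❓❓❓❓❓❓❓❓❓❓❓❓❓❓
❓❓❓❓❓❓⬛⬛⬜⬛⬛❓❓❓❓
❓❓❓❓❓❓⬛⬛⬜⬛⬛❓❓❓❓
❓❓❓❓❓❓⬛⬛⬜⬛⬛❓❓❓❓
❓❓❓❓❓❓⬛⬛⬜⬛⬛❓❓❓❓
❓❓❓❓❓⬛⬛⬛⬜⬛⬛⬛⬛❓❓
❓❓❓❓❓⬛⬜⬜🚪⬜⬜⬛⬛❓❓
❓❓❓❓❓⬛⬜🔴⬜📦⬜⬛⬛❓❓
❓❓❓❓❓⬛⬜⬜⬜⬜⬜⬛⬛❓❓
❓❓❓❓❓⬛⬛⬛⬛⬛⬛⬛⬛❓❓
❓❓❓❓❓❓❓⬛⬛⬛⬛⬛⬛❓❓
❓❓❓❓❓❓❓❓❓❓❓❓❓❓❓
❓❓❓❓❓❓❓❓❓❓❓❓❓❓❓
❓❓❓❓❓❓❓❓❓❓❓❓❓❓❓
❓❓❓❓❓❓❓❓❓❓❓❓❓❓❓

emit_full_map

❓⬛⬛⬜⬛⬛❓❓
❓⬛⬛⬜⬛⬛❓❓
❓⬛⬛⬜⬛⬛❓❓
❓⬛⬛⬜⬛⬛❓❓
⬛⬛⬛⬜⬛⬛⬛⬛
⬛⬜⬜🚪⬜⬜⬛⬛
⬛⬜🔴⬜📦⬜⬛⬛
⬛⬜⬜⬜⬜⬜⬛⬛
⬛⬛⬛⬛⬛⬛⬛⬛
❓❓⬛⬛⬛⬛⬛⬛
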